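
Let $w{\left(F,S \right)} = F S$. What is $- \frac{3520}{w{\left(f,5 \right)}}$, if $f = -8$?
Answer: $88$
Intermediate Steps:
$- \frac{3520}{w{\left(f,5 \right)}} = - \frac{3520}{\left(-8\right) 5} = - \frac{3520}{-40} = \left(-3520\right) \left(- \frac{1}{40}\right) = 88$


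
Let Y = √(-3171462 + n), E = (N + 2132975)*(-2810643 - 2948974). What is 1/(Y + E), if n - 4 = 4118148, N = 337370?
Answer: -2845648211573/40488568720143066855482307 - √946690/202442843600715334277411535 ≈ -7.0283e-14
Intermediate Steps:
n = 4118152 (n = 4 + 4118148 = 4118152)
E = -14228241057865 (E = (337370 + 2132975)*(-2810643 - 2948974) = 2470345*(-5759617) = -14228241057865)
Y = √946690 (Y = √(-3171462 + 4118152) = √946690 ≈ 972.98)
1/(Y + E) = 1/(√946690 - 14228241057865) = 1/(-14228241057865 + √946690)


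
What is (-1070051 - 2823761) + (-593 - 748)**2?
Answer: -2095531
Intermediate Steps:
(-1070051 - 2823761) + (-593 - 748)**2 = -3893812 + (-1341)**2 = -3893812 + 1798281 = -2095531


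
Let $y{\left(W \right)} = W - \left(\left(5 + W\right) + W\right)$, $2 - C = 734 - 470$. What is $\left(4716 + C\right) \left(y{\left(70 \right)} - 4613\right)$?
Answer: $-20880352$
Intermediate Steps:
$C = -262$ ($C = 2 - \left(734 - 470\right) = 2 - 264 = -262$)
$y{\left(W \right)} = -5 - W$ ($y{\left(W \right)} = W - \left(5 + 2 W\right) = -5 - W$)
$\left(4716 + C\right) \left(y{\left(70 \right)} - 4613\right) = \left(4716 - 262\right) \left(\left(-5 - 70\right) - 4613\right) = 4454 \left(\left(-5 - 70\right) - 4613\right) = 4454 \left(-75 - 4613\right) = 4454 \left(-4688\right) = -20880352$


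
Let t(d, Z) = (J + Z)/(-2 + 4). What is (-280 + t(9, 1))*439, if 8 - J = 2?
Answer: -242767/2 ≈ -1.2138e+5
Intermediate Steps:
J = 6 (J = 8 - 1*2 = 8 - 2 = 6)
t(d, Z) = 3 + Z/2 (t(d, Z) = (6 + Z)/(-2 + 4) = (6 + Z)/2 = (6 + Z)*(½) = 3 + Z/2)
(-280 + t(9, 1))*439 = (-280 + (3 + (½)*1))*439 = (-280 + (3 + ½))*439 = (-280 + 7/2)*439 = -553/2*439 = -242767/2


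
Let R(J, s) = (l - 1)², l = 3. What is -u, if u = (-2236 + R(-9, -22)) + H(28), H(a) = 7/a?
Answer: 8927/4 ≈ 2231.8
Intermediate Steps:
R(J, s) = 4 (R(J, s) = (3 - 1)² = 2² = 4)
u = -8927/4 (u = (-2236 + 4) + 7/28 = -2232 + 7*(1/28) = -2232 + ¼ = -8927/4 ≈ -2231.8)
-u = -1*(-8927/4) = 8927/4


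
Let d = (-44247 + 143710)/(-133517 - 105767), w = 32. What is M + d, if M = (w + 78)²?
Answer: 2895236937/239284 ≈ 12100.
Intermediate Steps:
d = -99463/239284 (d = 99463/(-239284) = 99463*(-1/239284) = -99463/239284 ≈ -0.41567)
M = 12100 (M = (32 + 78)² = 110² = 12100)
M + d = 12100 - 99463/239284 = 2895236937/239284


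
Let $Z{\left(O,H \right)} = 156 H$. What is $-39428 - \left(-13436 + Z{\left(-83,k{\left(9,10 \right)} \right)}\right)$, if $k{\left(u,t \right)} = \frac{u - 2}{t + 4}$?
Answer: $-26070$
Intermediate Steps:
$k{\left(u,t \right)} = \frac{-2 + u}{4 + t}$
$-39428 - \left(-13436 + Z{\left(-83,k{\left(9,10 \right)} \right)}\right) = -39428 + \left(13436 - 156 \frac{-2 + 9}{4 + 10}\right) = -39428 + \left(13436 - 156 \cdot \frac{1}{14} \cdot 7\right) = -39428 + \left(13436 - 156 \cdot \frac{1}{2}\right) = -39428 + \left(13436 - 78\right) = -39428 + 13358 = -26070$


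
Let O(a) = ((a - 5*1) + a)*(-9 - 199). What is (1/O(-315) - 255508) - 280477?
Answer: -70792898799/132080 ≈ -5.3599e+5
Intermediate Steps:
O(a) = 1040 - 416*a (O(a) = ((a - 5) + a)*(-208) = ((-5 + a) + a)*(-208) = (-5 + 2*a)*(-208) = 1040 - 416*a)
(1/O(-315) - 255508) - 280477 = (1/(1040 - 416*(-315)) - 255508) - 280477 = (1/(1040 + 131040) - 255508) - 280477 = (1/132080 - 255508) - 280477 = -33747496639/132080 - 280477 = -70792898799/132080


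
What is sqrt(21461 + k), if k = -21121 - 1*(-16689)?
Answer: sqrt(17029) ≈ 130.50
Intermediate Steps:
k = -4432 (k = -21121 + 16689 = -4432)
sqrt(21461 + k) = sqrt(21461 - 4432) = sqrt(17029)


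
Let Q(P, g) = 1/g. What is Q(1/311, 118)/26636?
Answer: 1/3143048 ≈ 3.1816e-7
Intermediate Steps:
Q(1/311, 118)/26636 = 1/(118*26636) = (1/118)*(1/26636) = 1/3143048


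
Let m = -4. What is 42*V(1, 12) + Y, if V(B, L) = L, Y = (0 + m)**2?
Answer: 520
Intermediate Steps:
Y = 16 (Y = (0 - 4)**2 = (-4)**2 = 16)
42*V(1, 12) + Y = 42*12 + 16 = 504 + 16 = 520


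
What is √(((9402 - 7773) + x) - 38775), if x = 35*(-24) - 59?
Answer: I*√38045 ≈ 195.05*I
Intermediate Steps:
x = -899 (x = -840 - 59 = -899)
√(((9402 - 7773) + x) - 38775) = √(((9402 - 7773) - 899) - 38775) = √((1629 - 899) - 38775) = √(730 - 38775) = √(-38045) = I*√38045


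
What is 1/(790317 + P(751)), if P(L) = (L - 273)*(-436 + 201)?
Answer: 1/677987 ≈ 1.4750e-6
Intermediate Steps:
P(L) = 64155 - 235*L (P(L) = (-273 + L)*(-235) = 64155 - 235*L)
1/(790317 + P(751)) = 1/(790317 + (64155 - 235*751)) = 1/(790317 + (64155 - 176485)) = 1/(790317 - 112330) = 1/677987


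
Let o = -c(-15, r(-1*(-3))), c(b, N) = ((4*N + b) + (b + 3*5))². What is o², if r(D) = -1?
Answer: 130321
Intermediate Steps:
c(b, N) = (15 + 2*b + 4*N)² (c(b, N) = ((b + 4*N) + (b + 15))² = ((b + 4*N) + (15 + b))² = (15 + 2*b + 4*N)²)
o = -361 (o = -(15 + 2*(-15) + 4*(-1))² = -(15 - 30 - 4)² = -1*(-19)² = -1*361 = -361)
o² = (-361)² = 130321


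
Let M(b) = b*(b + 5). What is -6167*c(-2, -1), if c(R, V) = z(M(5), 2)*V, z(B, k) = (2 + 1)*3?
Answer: 55503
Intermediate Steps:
M(b) = b*(5 + b)
z(B, k) = 9 (z(B, k) = 3*3 = 9)
c(R, V) = 9*V
-6167*c(-2, -1) = -55503*(-1) = -6167*(-9) = 55503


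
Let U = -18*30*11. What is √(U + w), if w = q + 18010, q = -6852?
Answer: √5218 ≈ 72.236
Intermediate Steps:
U = -5940 (U = -540*11 = -5940)
w = 11158 (w = -6852 + 18010 = 11158)
√(U + w) = √(-5940 + 11158) = √5218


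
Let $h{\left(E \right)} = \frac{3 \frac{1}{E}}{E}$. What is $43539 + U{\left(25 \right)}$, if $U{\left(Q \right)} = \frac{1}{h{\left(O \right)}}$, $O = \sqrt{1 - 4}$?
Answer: $43538$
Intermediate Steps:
$O = i \sqrt{3}$ ($O = \sqrt{-3} = i \sqrt{3} \approx 1.732 i$)
$h{\left(E \right)} = \frac{3}{E^{2}}$
$U{\left(Q \right)} = -1$ ($U{\left(Q \right)} = \frac{1}{3 \frac{1}{-3}} = \frac{1}{3 \left(- \frac{1}{3}\right)} = \frac{1}{-1} = -1$)
$43539 + U{\left(25 \right)} = 43539 - 1 = 43538$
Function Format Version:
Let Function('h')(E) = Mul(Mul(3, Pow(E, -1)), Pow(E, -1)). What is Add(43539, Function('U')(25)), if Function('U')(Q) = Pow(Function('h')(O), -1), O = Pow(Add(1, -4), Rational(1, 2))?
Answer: 43538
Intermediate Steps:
O = Mul(I, Pow(3, Rational(1, 2))) (O = Pow(-3, Rational(1, 2)) = Mul(I, Pow(3, Rational(1, 2))) ≈ Mul(1.7320, I))
Function('h')(E) = Mul(3, Pow(E, -2))
Function('U')(Q) = -1 (Function('U')(Q) = Pow(Mul(3, Pow(Mul(I, Pow(3, Rational(1, 2))), -2)), -1) = Pow(Mul(3, Rational(-1, 3)), -1) = Pow(-1, -1) = -1)
Add(43539, Function('U')(25)) = Add(43539, -1) = 43538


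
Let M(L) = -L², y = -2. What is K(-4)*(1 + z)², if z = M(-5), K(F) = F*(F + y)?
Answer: 13824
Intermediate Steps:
K(F) = F*(-2 + F) (K(F) = F*(F - 2) = F*(-2 + F))
z = -25 (z = -1*(-5)² = -1*25 = -25)
K(-4)*(1 + z)² = (-4*(-2 - 4))*(1 - 25)² = -4*(-6)*(-24)² = 24*576 = 13824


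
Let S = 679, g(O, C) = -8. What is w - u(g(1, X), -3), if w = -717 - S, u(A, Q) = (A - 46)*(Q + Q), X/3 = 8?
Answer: -1720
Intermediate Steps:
X = 24 (X = 3*8 = 24)
u(A, Q) = 2*Q*(-46 + A) (u(A, Q) = (-46 + A)*(2*Q) = 2*Q*(-46 + A))
w = -1396 (w = -717 - 1*679 = -717 - 679 = -1396)
w - u(g(1, X), -3) = -1396 - 2*(-3)*(-46 - 8) = -1396 - 2*(-3)*(-54) = -1396 - 1*324 = -1396 - 324 = -1720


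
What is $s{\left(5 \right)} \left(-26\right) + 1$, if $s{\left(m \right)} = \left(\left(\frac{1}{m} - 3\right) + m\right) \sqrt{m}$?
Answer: $1 - \frac{286 \sqrt{5}}{5} \approx -126.9$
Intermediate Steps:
$s{\left(m \right)} = \sqrt{m} \left(-3 + m + \frac{1}{m}\right)$ ($s{\left(m \right)} = \left(\left(-3 + \frac{1}{m}\right) + m\right) \sqrt{m} = \left(-3 + m + \frac{1}{m}\right) \sqrt{m} = \sqrt{m} \left(-3 + m + \frac{1}{m}\right)$)
$s{\left(5 \right)} \left(-26\right) + 1 = \frac{1 + 5 \left(-3 + 5\right)}{\sqrt{5}} \left(-26\right) + 1 = \frac{\sqrt{5}}{5} \left(1 + 5 \cdot 2\right) \left(-26\right) + 1 = \frac{\sqrt{5}}{5} \left(1 + 10\right) \left(-26\right) + 1 = \frac{\sqrt{5}}{5} \cdot 11 \left(-26\right) + 1 = \frac{11 \sqrt{5}}{5} \left(-26\right) + 1 = - \frac{286 \sqrt{5}}{5} + 1 = 1 - \frac{286 \sqrt{5}}{5}$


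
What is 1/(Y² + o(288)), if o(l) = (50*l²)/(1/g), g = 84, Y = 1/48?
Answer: 2304/802632499201 ≈ 2.8706e-9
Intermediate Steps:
Y = 1/48 ≈ 0.020833
o(l) = 4200*l² (o(l) = (50*l²)/(1/84) = (50*l²)*84 = 4200*l²)
1/(Y² + o(288)) = 1/((1/48)² + 4200*288²) = 1/(1/2304 + 4200*82944) = 1/(1/2304 + 348364800) = 1/(802632499201/2304) = 2304/802632499201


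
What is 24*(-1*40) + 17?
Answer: -943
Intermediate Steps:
24*(-1*40) + 17 = 24*(-40) + 17 = -960 + 17 = -943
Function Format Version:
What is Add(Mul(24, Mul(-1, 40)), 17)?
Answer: -943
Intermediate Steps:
Add(Mul(24, Mul(-1, 40)), 17) = Add(Mul(24, -40), 17) = Add(-960, 17) = -943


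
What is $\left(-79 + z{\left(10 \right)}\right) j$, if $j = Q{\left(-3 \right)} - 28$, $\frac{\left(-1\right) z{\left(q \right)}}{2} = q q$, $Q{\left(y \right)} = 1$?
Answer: $7533$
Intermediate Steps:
$z{\left(q \right)} = - 2 q^{2}$ ($z{\left(q \right)} = - 2 q q = - 2 q^{2}$)
$j = -27$ ($j = 1 - 28 = -27$)
$\left(-79 + z{\left(10 \right)}\right) j = \left(-79 - 2 \cdot 10^{2}\right) \left(-27\right) = \left(-79 - 200\right) \left(-27\right) = \left(-279\right) \left(-27\right) = 7533$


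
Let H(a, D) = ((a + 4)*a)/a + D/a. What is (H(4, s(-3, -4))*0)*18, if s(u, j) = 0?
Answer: 0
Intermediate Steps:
H(a, D) = 4 + a + D/a (H(a, D) = ((4 + a)*a)/a + D/a = (a*(4 + a))/a + D/a = (4 + a) + D/a = 4 + a + D/a)
(H(4, s(-3, -4))*0)*18 = ((4 + 4 + 0/4)*0)*18 = ((4 + 4 + 0*(¼))*0)*18 = ((4 + 4 + 0)*0)*18 = (8*0)*18 = 0*18 = 0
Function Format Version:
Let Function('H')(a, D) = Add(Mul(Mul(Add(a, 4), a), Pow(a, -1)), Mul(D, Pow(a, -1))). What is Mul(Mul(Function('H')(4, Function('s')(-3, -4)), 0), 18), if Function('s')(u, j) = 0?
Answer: 0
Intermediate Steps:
Function('H')(a, D) = Add(4, a, Mul(D, Pow(a, -1))) (Function('H')(a, D) = Add(Mul(Mul(Add(4, a), a), Pow(a, -1)), Mul(D, Pow(a, -1))) = Add(Mul(Mul(a, Add(4, a)), Pow(a, -1)), Mul(D, Pow(a, -1))) = Add(Add(4, a), Mul(D, Pow(a, -1))) = Add(4, a, Mul(D, Pow(a, -1))))
Mul(Mul(Function('H')(4, Function('s')(-3, -4)), 0), 18) = Mul(Mul(Add(4, 4, Mul(0, Pow(4, -1))), 0), 18) = Mul(Mul(Add(4, 4, Mul(0, Rational(1, 4))), 0), 18) = Mul(Mul(Add(4, 4, 0), 0), 18) = Mul(Mul(8, 0), 18) = Mul(0, 18) = 0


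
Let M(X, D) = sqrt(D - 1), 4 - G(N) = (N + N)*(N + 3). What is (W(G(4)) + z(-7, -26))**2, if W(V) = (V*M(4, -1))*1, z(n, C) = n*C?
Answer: 27716 - 18928*I*sqrt(2) ≈ 27716.0 - 26768.0*I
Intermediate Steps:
z(n, C) = C*n
G(N) = 4 - 2*N*(3 + N) (G(N) = 4 - (N + N)*(N + 3) = 4 - 2*N*(3 + N))
M(X, D) = sqrt(-1 + D)
W(V) = I*V*sqrt(2) (W(V) = (V*sqrt(-1 - 1))*1 = (V*sqrt(-2))*1 = (V*(I*sqrt(2)))*1 = (I*V*sqrt(2))*1 = I*V*sqrt(2))
(W(G(4)) + z(-7, -26))**2 = (I*(4 - 6*4 - 2*4**2)*sqrt(2) - 26*(-7))**2 = (I*(4 - 24 - 2*16)*sqrt(2) + 182)**2 = (I*(4 - 24 - 32)*sqrt(2) + 182)**2 = (I*(-52)*sqrt(2) + 182)**2 = (-52*I*sqrt(2) + 182)**2 = (182 - 52*I*sqrt(2))**2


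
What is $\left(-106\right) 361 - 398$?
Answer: $-38664$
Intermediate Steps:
$\left(-106\right) 361 - 398 = -38266 - 398 = -38664$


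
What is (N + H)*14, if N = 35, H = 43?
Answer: 1092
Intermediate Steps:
(N + H)*14 = (35 + 43)*14 = 78*14 = 1092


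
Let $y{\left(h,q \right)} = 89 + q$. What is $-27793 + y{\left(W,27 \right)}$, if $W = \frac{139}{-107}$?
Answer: $-27677$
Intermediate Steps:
$W = - \frac{139}{107}$ ($W = 139 \left(- \frac{1}{107}\right) = - \frac{139}{107} \approx -1.2991$)
$-27793 + y{\left(W,27 \right)} = -27793 + \left(89 + 27\right) = -27793 + 116 = -27677$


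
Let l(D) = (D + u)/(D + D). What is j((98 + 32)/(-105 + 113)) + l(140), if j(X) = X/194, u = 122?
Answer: 27689/27160 ≈ 1.0195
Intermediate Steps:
l(D) = (122 + D)/(2*D) (l(D) = (D + 122)/(D + D) = (122 + D)/((2*D)) = (122 + D)*(1/(2*D)) = (122 + D)/(2*D))
j(X) = X/194 (j(X) = X*(1/194) = X/194)
j((98 + 32)/(-105 + 113)) + l(140) = ((98 + 32)/(-105 + 113))/194 + (½)*(122 + 140)/140 = (130/8)/194 + (½)*(1/140)*262 = (130*(⅛))/194 + 131/140 = (1/194)*(65/4) + 131/140 = 65/776 + 131/140 = 27689/27160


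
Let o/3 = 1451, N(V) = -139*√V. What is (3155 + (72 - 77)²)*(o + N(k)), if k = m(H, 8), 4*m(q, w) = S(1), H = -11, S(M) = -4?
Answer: 13842540 - 442020*I ≈ 1.3843e+7 - 4.4202e+5*I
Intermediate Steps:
m(q, w) = -1 (m(q, w) = (¼)*(-4) = -1)
k = -1
o = 4353 (o = 3*1451 = 4353)
(3155 + (72 - 77)²)*(o + N(k)) = (3155 + (72 - 77)²)*(4353 - 139*I) = (3155 + (-5)²)*(4353 - 139*I) = (3155 + 25)*(4353 - 139*I) = 3180*(4353 - 139*I) = 13842540 - 442020*I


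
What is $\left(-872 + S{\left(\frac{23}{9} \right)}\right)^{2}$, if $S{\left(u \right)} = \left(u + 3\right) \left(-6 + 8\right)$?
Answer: $\frac{60031504}{81} \approx 7.4113 \cdot 10^{5}$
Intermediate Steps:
$S{\left(u \right)} = 6 + 2 u$ ($S{\left(u \right)} = \left(3 + u\right) 2 = 6 + 2 u$)
$\left(-872 + S{\left(\frac{23}{9} \right)}\right)^{2} = \left(-872 + \left(6 + 2 \cdot \frac{23}{9}\right)\right)^{2} = \left(-872 + \left(6 + \frac{46}{9}\right)\right)^{2} = \left(-872 + \frac{100}{9}\right)^{2} = \left(- \frac{7748}{9}\right)^{2} = \frac{60031504}{81}$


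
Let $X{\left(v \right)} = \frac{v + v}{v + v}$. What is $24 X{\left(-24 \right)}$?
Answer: $24$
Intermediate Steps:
$X{\left(v \right)} = 1$ ($X{\left(v \right)} = \frac{2 v}{2 v} = 2 v \frac{1}{2 v} = 1$)
$24 X{\left(-24 \right)} = 24 \cdot 1 = 24$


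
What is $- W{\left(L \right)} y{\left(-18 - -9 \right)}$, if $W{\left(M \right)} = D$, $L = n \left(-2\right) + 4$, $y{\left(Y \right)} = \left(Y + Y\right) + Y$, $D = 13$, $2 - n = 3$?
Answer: $351$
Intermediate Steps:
$n = -1$ ($n = 2 - 3 = -1$)
$y{\left(Y \right)} = 3 Y$ ($y{\left(Y \right)} = 2 Y + Y = 3 Y$)
$L = 6$ ($L = \left(-1\right) \left(-2\right) + 4 = 2 + 4 = 6$)
$W{\left(M \right)} = 13$
$- W{\left(L \right)} y{\left(-18 - -9 \right)} = - 13 \cdot 3 \left(-18 - -9\right) = - 13 \cdot 3 \left(-18 + 9\right) = - 13 \cdot 3 \left(-9\right) = - 13 \left(-27\right) = \left(-1\right) \left(-351\right) = 351$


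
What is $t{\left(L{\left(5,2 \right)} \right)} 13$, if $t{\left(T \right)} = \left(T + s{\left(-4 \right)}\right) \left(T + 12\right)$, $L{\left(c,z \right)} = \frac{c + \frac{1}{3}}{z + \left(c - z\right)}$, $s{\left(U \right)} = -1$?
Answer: $\frac{2548}{225} \approx 11.324$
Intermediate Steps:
$L{\left(c,z \right)} = \frac{\frac{1}{3} + c}{c}$ ($L{\left(c,z \right)} = \frac{c + \frac{1}{3}}{c} = \frac{\frac{1}{3} + c}{c}$)
$t{\left(T \right)} = \left(-1 + T\right) \left(12 + T\right)$ ($t{\left(T \right)} = \left(T - 1\right) \left(T + 12\right) = \left(-1 + T\right) \left(12 + T\right)$)
$t{\left(L{\left(5,2 \right)} \right)} 13 = \left(-12 + \left(\frac{\frac{1}{3} + 5}{5}\right)^{2} + 11 \frac{\frac{1}{3} + 5}{5}\right) 13 = \left(-12 + \left(\frac{1}{5} \cdot \frac{16}{3}\right)^{2} + 11 \cdot \frac{1}{5} \cdot \frac{16}{3}\right) 13 = \left(-12 + \left(\frac{16}{15}\right)^{2} + 11 \cdot \frac{16}{15}\right) 13 = \left(-12 + \frac{256}{225} + \frac{176}{15}\right) 13 = \frac{196}{225} \cdot 13 = \frac{2548}{225}$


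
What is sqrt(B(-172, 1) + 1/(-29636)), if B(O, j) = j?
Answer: sqrt(219565715)/14818 ≈ 0.99998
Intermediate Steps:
sqrt(B(-172, 1) + 1/(-29636)) = sqrt(1 + 1/(-29636)) = sqrt(1 - 1/29636) = sqrt(29635/29636) = sqrt(219565715)/14818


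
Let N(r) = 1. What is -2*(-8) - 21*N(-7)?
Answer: -5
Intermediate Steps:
-2*(-8) - 21*N(-7) = -2*(-8) - 21*1 = 16 - 21 = -5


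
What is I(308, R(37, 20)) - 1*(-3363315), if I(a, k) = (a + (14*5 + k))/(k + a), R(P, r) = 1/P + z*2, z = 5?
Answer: 5653734566/1681 ≈ 3.3633e+6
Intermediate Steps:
R(P, r) = 10 + 1/P (R(P, r) = 1/P + 5*2 = 1/P + 10 = 10 + 1/P)
I(a, k) = (70 + a + k)/(a + k) (I(a, k) = (a + (70 + k))/(a + k) = (70 + a + k)/(a + k))
I(308, R(37, 20)) - 1*(-3363315) = (70 + 308 + (10 + 1/37))/(308 + (10 + 1/37)) - 1*(-3363315) = (70 + 308 + (10 + 1/37))/(308 + (10 + 1/37)) + 3363315 = (70 + 308 + 371/37)/(308 + 371/37) + 3363315 = (14357/37)/(11767/37) + 3363315 = (37/11767)*(14357/37) + 3363315 = 2051/1681 + 3363315 = 5653734566/1681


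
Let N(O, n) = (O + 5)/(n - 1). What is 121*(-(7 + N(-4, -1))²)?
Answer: -20449/4 ≈ -5112.3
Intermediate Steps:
N(O, n) = (5 + O)/(-1 + n)
121*(-(7 + N(-4, -1))²) = 121*(-(7 + (5 - 4)/(-1 - 1))²) = 121*(-(7 + 1/(-2))²) = 121*(-(7 - ½*1)²) = 121*(-(7 - ½)²) = 121*(-(13/2)²) = 121*(-1*169/4) = 121*(-169/4) = -20449/4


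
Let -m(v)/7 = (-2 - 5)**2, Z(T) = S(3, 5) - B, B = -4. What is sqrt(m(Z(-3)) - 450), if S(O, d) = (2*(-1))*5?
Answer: I*sqrt(793) ≈ 28.16*I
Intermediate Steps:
S(O, d) = -10 (S(O, d) = -2*5 = -10)
Z(T) = -6 (Z(T) = -10 - 1*(-4) = -10 + 4 = -6)
m(v) = -343 (m(v) = -7*(-2 - 5)**2 = -7*(-7)**2 = -7*49 = -343)
sqrt(m(Z(-3)) - 450) = sqrt(-343 - 450) = sqrt(-793) = I*sqrt(793)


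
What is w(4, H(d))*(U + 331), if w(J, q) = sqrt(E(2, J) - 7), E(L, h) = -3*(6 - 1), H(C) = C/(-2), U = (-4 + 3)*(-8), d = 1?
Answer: 339*I*sqrt(22) ≈ 1590.1*I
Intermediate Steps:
U = 8 (U = -1*(-8) = 8)
H(C) = -C/2 (H(C) = C*(-1/2) = -C/2)
E(L, h) = -15 (E(L, h) = -3*5 = -15)
w(J, q) = I*sqrt(22) (w(J, q) = sqrt(-15 - 7) = sqrt(-22) = I*sqrt(22))
w(4, H(d))*(U + 331) = (I*sqrt(22))*(8 + 331) = (I*sqrt(22))*339 = 339*I*sqrt(22)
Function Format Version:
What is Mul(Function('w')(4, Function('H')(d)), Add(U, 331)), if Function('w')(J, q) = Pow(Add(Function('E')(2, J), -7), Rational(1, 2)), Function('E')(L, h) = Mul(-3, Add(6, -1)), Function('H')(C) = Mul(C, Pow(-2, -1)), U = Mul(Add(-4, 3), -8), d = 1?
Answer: Mul(339, I, Pow(22, Rational(1, 2))) ≈ Mul(1590.1, I)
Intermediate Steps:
U = 8 (U = Mul(-1, -8) = 8)
Function('H')(C) = Mul(Rational(-1, 2), C) (Function('H')(C) = Mul(C, Rational(-1, 2)) = Mul(Rational(-1, 2), C))
Function('E')(L, h) = -15 (Function('E')(L, h) = Mul(-3, 5) = -15)
Function('w')(J, q) = Mul(I, Pow(22, Rational(1, 2))) (Function('w')(J, q) = Pow(Add(-15, -7), Rational(1, 2)) = Pow(-22, Rational(1, 2)) = Mul(I, Pow(22, Rational(1, 2))))
Mul(Function('w')(4, Function('H')(d)), Add(U, 331)) = Mul(Mul(I, Pow(22, Rational(1, 2))), Add(8, 331)) = Mul(Mul(I, Pow(22, Rational(1, 2))), 339) = Mul(339, I, Pow(22, Rational(1, 2)))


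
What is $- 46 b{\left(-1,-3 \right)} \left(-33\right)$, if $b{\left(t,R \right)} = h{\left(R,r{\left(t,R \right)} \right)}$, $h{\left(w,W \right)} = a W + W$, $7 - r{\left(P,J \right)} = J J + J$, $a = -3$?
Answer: $-3036$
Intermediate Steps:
$r{\left(P,J \right)} = 7 - J - J^{2}$ ($r{\left(P,J \right)} = 7 - \left(J J + J\right) = 7 - \left(J^{2} + J\right) = 7 - \left(J + J^{2}\right) = 7 - J - J^{2}$)
$h{\left(w,W \right)} = - 2 W$ ($h{\left(w,W \right)} = - 3 W + W = - 2 W$)
$b{\left(t,R \right)} = -14 + 2 R + 2 R^{2}$ ($b{\left(t,R \right)} = - 2 \left(7 - R - R^{2}\right) = -14 + 2 R + 2 R^{2}$)
$- 46 b{\left(-1,-3 \right)} \left(-33\right) = - 46 \left(-14 + 2 \left(-3\right) + 2 \left(-3\right)^{2}\right) \left(-33\right) = - 46 \left(-14 - 6 + 2 \cdot 9\right) \left(-33\right) = - 46 \left(-14 - 6 + 18\right) \left(-33\right) = \left(-46\right) \left(-2\right) \left(-33\right) = 92 \left(-33\right) = -3036$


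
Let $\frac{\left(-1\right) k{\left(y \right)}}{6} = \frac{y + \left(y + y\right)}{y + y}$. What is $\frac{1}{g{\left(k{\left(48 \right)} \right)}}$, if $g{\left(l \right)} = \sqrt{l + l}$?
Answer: $- \frac{i \sqrt{2}}{6} \approx - 0.2357 i$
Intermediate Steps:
$k{\left(y \right)} = -9$ ($k{\left(y \right)} = - 6 \frac{y + \left(y + y\right)}{y + y} = - 6 \frac{y + 2 y}{2 y} = - 6 \cdot 3 y \frac{1}{2 y} = \left(-6\right) \frac{3}{2} = -9$)
$g{\left(l \right)} = \sqrt{2} \sqrt{l}$ ($g{\left(l \right)} = \sqrt{2 l} = \sqrt{2} \sqrt{l}$)
$\frac{1}{g{\left(k{\left(48 \right)} \right)}} = \frac{1}{\sqrt{2} \sqrt{-9}} = \frac{1}{\sqrt{2} \cdot 3 i} = \frac{1}{3 i \sqrt{2}} = - \frac{i \sqrt{2}}{6}$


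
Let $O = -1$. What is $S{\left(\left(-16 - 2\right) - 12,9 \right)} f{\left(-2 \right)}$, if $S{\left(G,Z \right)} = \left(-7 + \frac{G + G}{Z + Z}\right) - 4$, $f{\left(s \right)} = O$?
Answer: $\frac{43}{3} \approx 14.333$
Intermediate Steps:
$f{\left(s \right)} = -1$
$S{\left(G,Z \right)} = -11 + \frac{G}{Z}$ ($S{\left(G,Z \right)} = \left(-7 + \frac{2 G}{2 Z}\right) - 4 = \left(-7 + 2 G \frac{1}{2 Z}\right) - 4 = \left(-7 + \frac{G}{Z}\right) - 4 = -11 + \frac{G}{Z}$)
$S{\left(\left(-16 - 2\right) - 12,9 \right)} f{\left(-2 \right)} = \left(-11 + \frac{\left(-16 - 2\right) - 12}{9}\right) \left(-1\right) = \left(-11 + \left(-18 - 12\right) \frac{1}{9}\right) \left(-1\right) = \left(-11 - \frac{10}{3}\right) \left(-1\right) = \left(- \frac{43}{3}\right) \left(-1\right) = \frac{43}{3}$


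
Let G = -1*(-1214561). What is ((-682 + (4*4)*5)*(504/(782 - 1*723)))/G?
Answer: -303408/71659099 ≈ -0.0042340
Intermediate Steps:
G = 1214561
((-682 + (4*4)*5)*(504/(782 - 1*723)))/G = ((-682 + (4*4)*5)*(504/(782 - 1*723)))/1214561 = ((-682 + 16*5)*(504/(782 - 723)))*(1/1214561) = ((-682 + 80)*(504/59))*(1/1214561) = -303408/59*(1/1214561) = -602*504/59*(1/1214561) = -303408/59*1/1214561 = -303408/71659099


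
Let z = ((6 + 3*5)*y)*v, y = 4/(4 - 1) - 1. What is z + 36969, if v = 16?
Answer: 37081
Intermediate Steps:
y = 1/3 (y = 4/3 - 1 = 1/3 ≈ 0.33333)
z = 112 (z = ((6 + 3*5)*(1/3))*16 = ((6 + 15)*(1/3))*16 = (21*(1/3))*16 = 7*16 = 112)
z + 36969 = 112 + 36969 = 37081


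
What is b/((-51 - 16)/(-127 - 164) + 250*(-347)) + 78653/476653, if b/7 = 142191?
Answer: -136073706089252/12032715559499 ≈ -11.309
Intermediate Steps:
b = 995337 (b = 7*142191 = 995337)
b/((-51 - 16)/(-127 - 164) + 250*(-347)) + 78653/476653 = 995337/((-51 - 16)/(-127 - 164) + 250*(-347)) + 78653/476653 = 995337/(-67/(-291) - 86750) + 78653*(1/476653) = 995337/(-67*(-1/291) - 86750) + 78653/476653 = 995337/(67/291 - 86750) + 78653/476653 = 995337/(-25244183/291) + 78653/476653 = 995337*(-291/25244183) + 78653/476653 = -289643067/25244183 + 78653/476653 = -136073706089252/12032715559499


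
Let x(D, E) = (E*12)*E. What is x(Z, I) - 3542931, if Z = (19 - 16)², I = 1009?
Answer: 8674041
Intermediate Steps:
Z = 9 (Z = 3² = 9)
x(D, E) = 12*E² (x(D, E) = (12*E)*E = 12*E²)
x(Z, I) - 3542931 = 12*1009² - 3542931 = 12*1018081 - 3542931 = 12216972 - 3542931 = 8674041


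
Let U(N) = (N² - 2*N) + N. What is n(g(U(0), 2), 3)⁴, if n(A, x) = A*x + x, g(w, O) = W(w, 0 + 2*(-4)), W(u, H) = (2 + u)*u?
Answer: 81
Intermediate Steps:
U(N) = N² - N
W(u, H) = u*(2 + u)
g(w, O) = w*(2 + w)
n(A, x) = x + A*x
n(g(U(0), 2), 3)⁴ = (3*(1 + (0*(-1 + 0))*(2 + 0*(-1 + 0))))⁴ = (3*(1 + (0*(-1))*(2 + 0*(-1))))⁴ = (3*(1 + 0*(2 + 0)))⁴ = (3*(1 + 0*2))⁴ = (3*(1 + 0))⁴ = (3*1)⁴ = 3⁴ = 81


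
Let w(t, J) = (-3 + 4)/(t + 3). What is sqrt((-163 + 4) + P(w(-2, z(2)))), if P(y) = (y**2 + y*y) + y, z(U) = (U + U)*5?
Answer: 2*I*sqrt(39) ≈ 12.49*I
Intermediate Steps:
z(U) = 10*U (z(U) = (2*U)*5 = 10*U)
w(t, J) = 1/(3 + t)
P(y) = y + 2*y**2 (P(y) = (y**2 + y**2) + y = 2*y**2 + y = y + 2*y**2)
sqrt((-163 + 4) + P(w(-2, z(2)))) = sqrt((-163 + 4) + (1 + 2/(3 - 2))/(3 - 2)) = sqrt(-159 + (1 + 2/1)/1) = sqrt(-159 + 1*(1 + 2*1)) = sqrt(-159 + 1*(1 + 2)) = sqrt(-159 + 1*3) = sqrt(-159 + 3) = sqrt(-156) = 2*I*sqrt(39)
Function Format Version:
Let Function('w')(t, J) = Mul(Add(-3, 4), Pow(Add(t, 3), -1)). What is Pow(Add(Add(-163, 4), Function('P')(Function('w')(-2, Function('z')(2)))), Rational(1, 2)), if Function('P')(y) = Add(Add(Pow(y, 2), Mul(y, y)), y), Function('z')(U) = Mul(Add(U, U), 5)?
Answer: Mul(2, I, Pow(39, Rational(1, 2))) ≈ Mul(12.490, I)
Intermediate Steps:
Function('z')(U) = Mul(10, U) (Function('z')(U) = Mul(Mul(2, U), 5) = Mul(10, U))
Function('w')(t, J) = Pow(Add(3, t), -1) (Function('w')(t, J) = Mul(1, Pow(Add(3, t), -1)) = Pow(Add(3, t), -1))
Function('P')(y) = Add(y, Mul(2, Pow(y, 2))) (Function('P')(y) = Add(Add(Pow(y, 2), Pow(y, 2)), y) = Add(Mul(2, Pow(y, 2)), y) = Add(y, Mul(2, Pow(y, 2))))
Pow(Add(Add(-163, 4), Function('P')(Function('w')(-2, Function('z')(2)))), Rational(1, 2)) = Pow(Add(Add(-163, 4), Mul(Pow(Add(3, -2), -1), Add(1, Mul(2, Pow(Add(3, -2), -1))))), Rational(1, 2)) = Pow(Add(-159, Mul(Pow(1, -1), Add(1, Mul(2, Pow(1, -1))))), Rational(1, 2)) = Pow(Add(-159, Mul(1, Add(1, Mul(2, 1)))), Rational(1, 2)) = Pow(Add(-159, Mul(1, Add(1, 2))), Rational(1, 2)) = Pow(Add(-159, Mul(1, 3)), Rational(1, 2)) = Pow(Add(-159, 3), Rational(1, 2)) = Pow(-156, Rational(1, 2)) = Mul(2, I, Pow(39, Rational(1, 2)))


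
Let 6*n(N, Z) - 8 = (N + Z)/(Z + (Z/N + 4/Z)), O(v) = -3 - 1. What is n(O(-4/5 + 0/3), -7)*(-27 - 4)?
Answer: -24986/489 ≈ -51.096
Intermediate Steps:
O(v) = -4
n(N, Z) = 4/3 + (N + Z)/(6*(Z + 4/Z + Z/N)) (n(N, Z) = 4/3 + ((N + Z)/(Z + (Z/N + 4/Z)))/6 = 4/3 + ((N + Z)/(Z + (4/Z + Z/N)))/6 = 4/3 + ((N + Z)/(Z + 4/Z + Z/N))/6 = 4/3 + (N + Z)/(6*(Z + 4/Z + Z/N)))
n(O(-4/5 + 0/3), -7)*(-27 - 4) = ((8*(-7)**2 + 32*(-4) - 7*(-4)**2 + 9*(-4)*(-7)**2)/(6*((-7)**2 + 4*(-4) - 4*(-7)**2)))*(-27 - 4) = ((8*49 - 128 - 7*16 + 9*(-4)*49)/(6*(49 - 16 - 4*49)))*(-31) = ((392 - 128 - 112 - 1764)/(6*(49 - 16 - 196)))*(-31) = ((1/6)*(-1612)/(-163))*(-31) = ((1/6)*(-1/163)*(-1612))*(-31) = (806/489)*(-31) = -24986/489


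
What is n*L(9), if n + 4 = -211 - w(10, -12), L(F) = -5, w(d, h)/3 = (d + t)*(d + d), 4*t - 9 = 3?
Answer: 4975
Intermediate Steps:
t = 3 (t = 9/4 + (¼)*3 = 9/4 + ¾ = 3)
w(d, h) = 6*d*(3 + d) (w(d, h) = 3*((d + 3)*(d + d)) = 3*((3 + d)*(2*d)) = 3*(2*d*(3 + d)) = 6*d*(3 + d))
n = -995 (n = -4 + (-211 - 6*10*(3 + 10)) = -4 + (-211 - 6*10*13) = -4 + (-211 - 1*780) = -4 + (-211 - 780) = -4 - 991 = -995)
n*L(9) = -995*(-5) = 4975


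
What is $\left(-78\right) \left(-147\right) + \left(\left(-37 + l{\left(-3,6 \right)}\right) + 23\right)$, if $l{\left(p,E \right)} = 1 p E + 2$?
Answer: $11436$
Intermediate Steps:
$l{\left(p,E \right)} = 2 + E p$ ($l{\left(p,E \right)} = p E + 2 = E p + 2 = 2 + E p$)
$\left(-78\right) \left(-147\right) + \left(\left(-37 + l{\left(-3,6 \right)}\right) + 23\right) = \left(-78\right) \left(-147\right) + \left(\left(-37 + \left(2 + 6 \left(-3\right)\right)\right) + 23\right) = 11466 + \left(\left(-37 + \left(2 - 18\right)\right) + 23\right) = 11466 + \left(\left(-37 - 16\right) + 23\right) = 11466 + \left(-53 + 23\right) = 11466 - 30 = 11436$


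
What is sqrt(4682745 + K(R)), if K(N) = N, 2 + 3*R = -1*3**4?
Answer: 2*sqrt(10536114)/3 ≈ 2164.0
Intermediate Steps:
R = -83/3 (R = -2/3 + (-1*3**4)/3 = -2/3 + (-1*81)/3 = -2/3 + (1/3)*(-81) = -2/3 - 27 = -83/3 ≈ -27.667)
sqrt(4682745 + K(R)) = sqrt(4682745 - 83/3) = sqrt(14048152/3) = 2*sqrt(10536114)/3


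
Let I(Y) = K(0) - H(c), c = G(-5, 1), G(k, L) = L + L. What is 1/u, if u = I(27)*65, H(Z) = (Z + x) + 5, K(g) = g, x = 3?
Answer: -1/650 ≈ -0.0015385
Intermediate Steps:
G(k, L) = 2*L
c = 2 (c = 2*1 = 2)
H(Z) = 8 + Z (H(Z) = (Z + 3) + 5 = (3 + Z) + 5 = 8 + Z)
I(Y) = -10 (I(Y) = 0 - (8 + 2) = 0 - 1*10 = 0 - 10 = -10)
u = -650 (u = -10*65 = -650)
1/u = 1/(-650) = -1/650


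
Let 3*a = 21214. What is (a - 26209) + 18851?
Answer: -860/3 ≈ -286.67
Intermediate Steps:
a = 21214/3 (a = (1/3)*21214 = 21214/3 ≈ 7071.3)
(a - 26209) + 18851 = (21214/3 - 26209) + 18851 = -57413/3 + 18851 = -860/3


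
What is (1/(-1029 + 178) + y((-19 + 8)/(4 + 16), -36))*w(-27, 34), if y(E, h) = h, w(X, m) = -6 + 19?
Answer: -398281/851 ≈ -468.02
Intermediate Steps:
w(X, m) = 13
(1/(-1029 + 178) + y((-19 + 8)/(4 + 16), -36))*w(-27, 34) = (1/(-1029 + 178) - 36)*13 = (1/(-851) - 36)*13 = (-1/851 - 36)*13 = -30637/851*13 = -398281/851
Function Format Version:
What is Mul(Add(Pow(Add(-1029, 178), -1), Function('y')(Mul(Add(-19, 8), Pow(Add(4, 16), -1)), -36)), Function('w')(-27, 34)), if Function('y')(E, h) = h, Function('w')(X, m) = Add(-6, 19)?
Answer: Rational(-398281, 851) ≈ -468.02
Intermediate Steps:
Function('w')(X, m) = 13
Mul(Add(Pow(Add(-1029, 178), -1), Function('y')(Mul(Add(-19, 8), Pow(Add(4, 16), -1)), -36)), Function('w')(-27, 34)) = Mul(Add(Pow(Add(-1029, 178), -1), -36), 13) = Mul(Add(Pow(-851, -1), -36), 13) = Mul(Add(Rational(-1, 851), -36), 13) = Mul(Rational(-30637, 851), 13) = Rational(-398281, 851)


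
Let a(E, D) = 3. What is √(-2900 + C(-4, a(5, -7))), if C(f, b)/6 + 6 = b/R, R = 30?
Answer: I*√73385/5 ≈ 54.179*I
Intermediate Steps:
C(f, b) = -36 + b/5 (C(f, b) = -36 + 6*(b/30) = -36 + b/5)
√(-2900 + C(-4, a(5, -7))) = √(-2900 + (-36 + (⅕)*3)) = √(-2900 + (-36 + ⅗)) = √(-2900 - 177/5) = √(-14677/5) = I*√73385/5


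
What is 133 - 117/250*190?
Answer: 1102/25 ≈ 44.080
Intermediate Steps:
133 - 117/250*190 = 133 - 2223/25 = 1102/25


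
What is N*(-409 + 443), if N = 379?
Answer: 12886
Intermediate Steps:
N*(-409 + 443) = 379*(-409 + 443) = 379*34 = 12886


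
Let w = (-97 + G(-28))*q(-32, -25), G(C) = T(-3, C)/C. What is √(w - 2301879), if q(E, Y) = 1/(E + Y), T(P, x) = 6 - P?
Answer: I*√1465844667441/798 ≈ 1517.2*I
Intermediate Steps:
G(C) = 9/C (G(C) = (6 - 1*(-3))/C = (6 + 3)/C = 9/C)
w = 2725/1596 (w = (-97 + 9/(-28))/(-32 - 25) = (-97 + 9*(-1/28))/(-57) = (-97 - 9/28)*(-1/57) = -2725/28*(-1/57) = 2725/1596 ≈ 1.7074)
√(w - 2301879) = √(2725/1596 - 2301879) = √(-3673796159/1596) = I*√1465844667441/798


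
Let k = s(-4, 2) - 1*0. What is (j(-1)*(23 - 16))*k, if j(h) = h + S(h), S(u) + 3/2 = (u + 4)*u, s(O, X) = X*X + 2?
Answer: -231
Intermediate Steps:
s(O, X) = 2 + X**2 (s(O, X) = X**2 + 2 = 2 + X**2)
S(u) = -3/2 + u*(4 + u) (S(u) = -3/2 + (u + 4)*u = -3/2 + (4 + u)*u = -3/2 + u*(4 + u))
j(h) = -3/2 + h**2 + 5*h (j(h) = h + (-3/2 + h**2 + 4*h) = -3/2 + h**2 + 5*h)
k = 6 (k = (2 + 2**2) - 1*0 = (2 + 4) + 0 = 6 + 0 = 6)
(j(-1)*(23 - 16))*k = ((-3/2 + (-1)**2 + 5*(-1))*(23 - 16))*6 = ((-3/2 + 1 - 5)*7)*6 = -11/2*7*6 = -77/2*6 = -231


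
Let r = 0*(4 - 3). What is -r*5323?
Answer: 0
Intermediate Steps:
r = 0 (r = 0*1 = 0)
-r*5323 = -1*0*5323 = 0*5323 = 0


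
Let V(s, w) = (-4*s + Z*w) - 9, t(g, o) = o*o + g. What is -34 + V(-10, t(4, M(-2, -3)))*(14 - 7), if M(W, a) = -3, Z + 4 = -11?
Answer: -1182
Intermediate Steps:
Z = -15 (Z = -4 - 11 = -15)
t(g, o) = g + o² (t(g, o) = o² + g = g + o²)
V(s, w) = -9 - 15*w - 4*s (V(s, w) = (-4*s - 15*w) - 9 = (-15*w - 4*s) - 9 = -9 - 15*w - 4*s)
-34 + V(-10, t(4, M(-2, -3)))*(14 - 7) = -34 + (-9 - 15*(4 + (-3)²) - 4*(-10))*(14 - 7) = -34 + (-9 - 15*(4 + 9) + 40)*7 = -34 + (-9 - 15*13 + 40)*7 = -34 + (-9 - 195 + 40)*7 = -34 - 164*7 = -34 - 1148 = -1182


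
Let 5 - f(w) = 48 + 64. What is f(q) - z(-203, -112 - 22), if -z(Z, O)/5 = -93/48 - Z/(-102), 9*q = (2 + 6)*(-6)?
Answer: -103337/816 ≈ -126.64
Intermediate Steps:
q = -16/3 (q = ((2 + 6)*(-6))/9 = (8*(-6))/9 = (⅑)*(-48) = -16/3 ≈ -5.3333)
f(w) = -107 (f(w) = 5 - (48 + 64) = 5 - 1*112 = 5 - 112 = -107)
z(Z, O) = 155/16 - 5*Z/102 (z(Z, O) = -5*(-93/48 - Z/(-102)) = -5*(-93*1/48 - Z*(-1/102)) = -5*(-31/16 + Z/102) = 155/16 - 5*Z/102)
f(q) - z(-203, -112 - 22) = -107 - (155/16 - 5/102*(-203)) = -107 - (155/16 + 1015/102) = -107 - 1*16025/816 = -107 - 16025/816 = -103337/816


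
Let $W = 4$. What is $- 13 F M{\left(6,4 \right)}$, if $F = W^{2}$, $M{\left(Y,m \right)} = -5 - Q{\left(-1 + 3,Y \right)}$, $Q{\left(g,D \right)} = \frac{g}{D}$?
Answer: $\frac{3328}{3} \approx 1109.3$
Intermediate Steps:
$M{\left(Y,m \right)} = -5 - \frac{2}{Y}$ ($M{\left(Y,m \right)} = -5 - \frac{-1 + 3}{Y} = -5 - \frac{2}{Y}$)
$F = 16$ ($F = 4^{2} = 16$)
$- 13 F M{\left(6,4 \right)} = \left(-13\right) 16 \left(-5 - \frac{2}{6}\right) = - 208 \left(-5 - \frac{1}{3}\right) = \left(-208\right) \left(- \frac{16}{3}\right) = \frac{3328}{3}$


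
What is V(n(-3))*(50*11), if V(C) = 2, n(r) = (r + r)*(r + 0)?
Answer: 1100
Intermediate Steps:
n(r) = 2*r**2 (n(r) = (2*r)*r = 2*r**2)
V(n(-3))*(50*11) = 2*(50*11) = 2*550 = 1100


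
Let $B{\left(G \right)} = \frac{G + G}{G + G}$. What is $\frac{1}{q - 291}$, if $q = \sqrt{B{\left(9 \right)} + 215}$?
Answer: $- \frac{97}{28155} - \frac{2 \sqrt{6}}{28155} \approx -0.0036192$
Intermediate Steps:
$B{\left(G \right)} = 1$ ($B{\left(G \right)} = \frac{2 G}{2 G} = 2 G \frac{1}{2 G} = 1$)
$q = 6 \sqrt{6}$ ($q = \sqrt{1 + 215} = \sqrt{216} = 6 \sqrt{6} \approx 14.697$)
$\frac{1}{q - 291} = \frac{1}{6 \sqrt{6} - 291} = \frac{1}{-291 + 6 \sqrt{6}}$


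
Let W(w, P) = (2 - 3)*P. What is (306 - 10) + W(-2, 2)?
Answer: 294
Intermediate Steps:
W(w, P) = -P
(306 - 10) + W(-2, 2) = (306 - 10) - 1*2 = 296 - 2 = 294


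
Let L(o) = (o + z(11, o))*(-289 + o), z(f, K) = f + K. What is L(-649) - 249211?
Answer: 957995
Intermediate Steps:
z(f, K) = K + f
L(o) = (-289 + o)*(11 + 2*o) (L(o) = (o + (o + 11))*(-289 + o) = (o + (11 + o))*(-289 + o) = (11 + 2*o)*(-289 + o) = (-289 + o)*(11 + 2*o))
L(-649) - 249211 = (-3179 - 567*(-649) + 2*(-649)²) - 249211 = (-3179 + 367983 + 2*421201) - 249211 = (-3179 + 367983 + 842402) - 249211 = 1207206 - 249211 = 957995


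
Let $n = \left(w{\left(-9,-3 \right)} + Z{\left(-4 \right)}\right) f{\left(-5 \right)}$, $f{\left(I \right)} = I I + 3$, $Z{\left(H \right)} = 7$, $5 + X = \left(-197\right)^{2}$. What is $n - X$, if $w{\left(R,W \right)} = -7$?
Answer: $-38804$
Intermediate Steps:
$X = 38804$ ($X = -5 + \left(-197\right)^{2} = -5 + 38809 = 38804$)
$f{\left(I \right)} = 3 + I^{2}$ ($f{\left(I \right)} = I^{2} + 3 = 3 + I^{2}$)
$n = 0$ ($n = \left(-7 + 7\right) \left(3 + \left(-5\right)^{2}\right) = 0 \left(3 + 25\right) = 0 \cdot 28 = 0$)
$n - X = 0 - 38804 = -38804$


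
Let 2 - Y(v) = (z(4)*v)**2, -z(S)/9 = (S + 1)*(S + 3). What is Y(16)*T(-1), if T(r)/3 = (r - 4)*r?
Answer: -381023970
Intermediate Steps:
z(S) = -9*(1 + S)*(3 + S) (z(S) = -9*(S + 1)*(S + 3) = -9*(1 + S)*(3 + S))
Y(v) = 2 - 99225*v**2 (Y(v) = 2 - ((-27 - 36*4 - 9*4**2)*v)**2 = 2 - ((-27 - 144 - 9*16)*v)**2 = 2 - ((-27 - 144 - 144)*v)**2 = 2 - (-315*v)**2 = 2 - 99225*v**2)
T(r) = 3*r*(-4 + r) (T(r) = 3*((r - 4)*r) = 3*((-4 + r)*r) = 3*(r*(-4 + r)) = 3*r*(-4 + r))
Y(16)*T(-1) = (2 - 99225*16**2)*(3*(-1)*(-4 - 1)) = (2 - 99225*256)*(3*(-1)*(-5)) = (2 - 25401600)*15 = -25401598*15 = -381023970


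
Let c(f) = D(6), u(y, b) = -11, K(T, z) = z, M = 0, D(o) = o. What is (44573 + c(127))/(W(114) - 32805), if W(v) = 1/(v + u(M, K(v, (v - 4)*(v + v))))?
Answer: -4591637/3378914 ≈ -1.3589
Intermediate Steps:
c(f) = 6
W(v) = 1/(-11 + v) (W(v) = 1/(v - 11) = 1/(-11 + v))
(44573 + c(127))/(W(114) - 32805) = (44573 + 6)/(1/(-11 + 114) - 32805) = 44579/(1/103 - 32805) = 44579/(-3378914/103) = 44579*(-103/3378914) = -4591637/3378914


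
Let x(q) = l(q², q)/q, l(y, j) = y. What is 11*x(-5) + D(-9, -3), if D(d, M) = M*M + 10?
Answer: -36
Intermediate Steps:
D(d, M) = 10 + M² (D(d, M) = M² + 10 = 10 + M²)
x(q) = q (x(q) = q²/q = q)
11*x(-5) + D(-9, -3) = 11*(-5) + (10 + (-3)²) = -55 + (10 + 9) = -55 + 19 = -36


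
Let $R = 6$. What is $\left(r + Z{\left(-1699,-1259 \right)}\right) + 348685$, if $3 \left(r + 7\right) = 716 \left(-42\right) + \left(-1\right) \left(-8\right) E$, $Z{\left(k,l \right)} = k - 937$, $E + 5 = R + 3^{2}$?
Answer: $\frac{1008134}{3} \approx 3.3604 \cdot 10^{5}$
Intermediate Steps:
$E = 10$ ($E = -5 + \left(6 + 3^{2}\right) = -5 + \left(6 + 9\right) = -5 + 15 = 10$)
$Z{\left(k,l \right)} = -937 + k$
$r = - \frac{30013}{3}$ ($r = -7 + \frac{716 \left(-42\right) + \left(-1\right) \left(-8\right) 10}{3} = -7 + \frac{-30072 + 8 \cdot 10}{3} = -7 + \frac{-30072 + 80}{3} = -7 + \frac{1}{3} \left(-29992\right) = -7 - \frac{29992}{3} = - \frac{30013}{3} \approx -10004.0$)
$\left(r + Z{\left(-1699,-1259 \right)}\right) + 348685 = \left(- \frac{30013}{3} - 2636\right) + 348685 = - \frac{37921}{3} + 348685 = \frac{1008134}{3}$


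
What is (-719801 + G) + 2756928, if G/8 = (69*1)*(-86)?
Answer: 1989655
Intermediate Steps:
G = -47472 (G = 8*((69*1)*(-86)) = 8*(69*(-86)) = 8*(-5934) = -47472)
(-719801 + G) + 2756928 = (-719801 - 47472) + 2756928 = -767273 + 2756928 = 1989655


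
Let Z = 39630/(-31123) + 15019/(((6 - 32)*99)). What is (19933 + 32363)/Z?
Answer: -4189464042192/569443957 ≈ -7357.1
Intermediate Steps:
Z = -569443957/80110602 (Z = 39630*(-1/31123) + 15019/((-26*99)) = -39630/31123 + 15019/(-2574) = -39630/31123 + 15019*(-1/2574) = -39630/31123 - 15019/2574 = -569443957/80110602 ≈ -7.1082)
(19933 + 32363)/Z = (19933 + 32363)/(-569443957/80110602) = 52296*(-80110602/569443957) = -4189464042192/569443957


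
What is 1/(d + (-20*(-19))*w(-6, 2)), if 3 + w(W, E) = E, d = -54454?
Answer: -1/54834 ≈ -1.8237e-5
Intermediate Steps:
w(W, E) = -3 + E
1/(d + (-20*(-19))*w(-6, 2)) = 1/(-54454 + (-20*(-19))*(-3 + 2)) = 1/(-54454 + 380*(-1)) = 1/(-54454 - 380) = 1/(-54834) = -1/54834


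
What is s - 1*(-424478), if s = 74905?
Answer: 499383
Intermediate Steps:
s - 1*(-424478) = 74905 - 1*(-424478) = 74905 + 424478 = 499383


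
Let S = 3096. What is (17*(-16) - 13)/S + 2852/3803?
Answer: 2581979/3924696 ≈ 0.65788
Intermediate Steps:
(17*(-16) - 13)/S + 2852/3803 = (17*(-16) - 13)/3096 + 2852/3803 = (-272 - 13)*(1/3096) + 2852*(1/3803) = -285*1/3096 + 2852/3803 = -95/1032 + 2852/3803 = 2581979/3924696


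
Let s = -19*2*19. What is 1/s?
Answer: -1/722 ≈ -0.0013850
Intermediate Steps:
s = -722 (s = -38*19 = -722)
1/s = 1/(-722) = -1/722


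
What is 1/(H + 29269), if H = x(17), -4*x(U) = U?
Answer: 4/117059 ≈ 3.4171e-5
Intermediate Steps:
x(U) = -U/4
H = -17/4 (H = -1/4*17 = -17/4 ≈ -4.2500)
1/(H + 29269) = 1/(-17/4 + 29269) = 1/(117059/4) = 4/117059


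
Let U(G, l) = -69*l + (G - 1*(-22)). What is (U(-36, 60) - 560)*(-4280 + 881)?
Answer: 16022886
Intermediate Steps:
U(G, l) = 22 + G - 69*l (U(G, l) = -69*l + (G + 22) = -69*l + (22 + G) = 22 + G - 69*l)
(U(-36, 60) - 560)*(-4280 + 881) = ((22 - 36 - 69*60) - 560)*(-4280 + 881) = ((22 - 36 - 4140) - 560)*(-3399) = (-4154 - 560)*(-3399) = -4714*(-3399) = 16022886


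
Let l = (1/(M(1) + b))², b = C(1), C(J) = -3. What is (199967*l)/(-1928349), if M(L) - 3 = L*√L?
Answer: -199967/1928349 ≈ -0.10370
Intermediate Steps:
b = -3
M(L) = 3 + L^(3/2) (M(L) = 3 + L*√L = 3 + L^(3/2))
l = 1 (l = (1/((3 + 1^(3/2)) - 3))² = (1/((3 + 1) - 3))² = (1/(4 - 3))² = (1/1)² = 1² = 1)
(199967*l)/(-1928349) = (199967*1)/(-1928349) = 199967*(-1/1928349) = -199967/1928349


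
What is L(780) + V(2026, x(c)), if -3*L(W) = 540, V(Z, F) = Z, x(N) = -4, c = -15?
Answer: 1846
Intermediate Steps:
L(W) = -180 (L(W) = -⅓*540 = -180)
L(780) + V(2026, x(c)) = -180 + 2026 = 1846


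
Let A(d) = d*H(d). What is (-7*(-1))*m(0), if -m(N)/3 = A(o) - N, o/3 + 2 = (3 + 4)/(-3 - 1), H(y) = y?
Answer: -42525/16 ≈ -2657.8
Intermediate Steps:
o = -45/4 (o = -6 + 3*((3 + 4)/(-3 - 1)) = -6 + 3*(7/(-4)) = -6 + 3*(7*(-¼)) = -6 + 3*(-7/4) = -6 - 21/4 = -45/4 ≈ -11.250)
A(d) = d² (A(d) = d*d = d²)
m(N) = -6075/16 + 3*N (m(N) = -3*((-45/4)² - N) = -3*(2025/16 - N) = -6075/16 + 3*N)
(-7*(-1))*m(0) = (-7*(-1))*(-6075/16 + 3*0) = 7*(-6075/16 + 0) = 7*(-6075/16) = -42525/16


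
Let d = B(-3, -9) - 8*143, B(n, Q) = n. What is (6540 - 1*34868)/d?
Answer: 28328/1147 ≈ 24.697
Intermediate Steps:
d = -1147 (d = -3 - 8*143 = -3 - 1144 = -1147)
(6540 - 1*34868)/d = (6540 - 1*34868)/(-1147) = (6540 - 34868)*(-1/1147) = -28328*(-1/1147) = 28328/1147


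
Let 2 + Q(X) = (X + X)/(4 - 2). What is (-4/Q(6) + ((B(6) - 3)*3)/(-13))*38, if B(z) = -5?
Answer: 418/13 ≈ 32.154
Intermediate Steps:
Q(X) = -2 + X (Q(X) = -2 + (X + X)/(4 - 2) = -2 + (2*X)/2 = -2 + (2*X)*(½) = -2 + X)
(-4/Q(6) + ((B(6) - 3)*3)/(-13))*38 = (-4/(-2 + 6) + ((-5 - 3)*3)/(-13))*38 = (-4/4 - 8*3*(-1/13))*38 = (-4*¼ - 24*(-1/13))*38 = (-1 + 24/13)*38 = (11/13)*38 = 418/13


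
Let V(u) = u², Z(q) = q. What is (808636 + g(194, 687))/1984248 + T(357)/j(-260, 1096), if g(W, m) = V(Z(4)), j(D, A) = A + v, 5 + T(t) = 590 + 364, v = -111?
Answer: 669893393/488621070 ≈ 1.3710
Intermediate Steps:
T(t) = 949 (T(t) = -5 + (590 + 364) = -5 + 954 = 949)
j(D, A) = -111 + A (j(D, A) = A - 111 = -111 + A)
g(W, m) = 16 (g(W, m) = 4² = 16)
(808636 + g(194, 687))/1984248 + T(357)/j(-260, 1096) = (808636 + 16)/1984248 + 949/(-111 + 1096) = 808652*(1/1984248) + 949/985 = 202163/496062 + 949*(1/985) = 202163/496062 + 949/985 = 669893393/488621070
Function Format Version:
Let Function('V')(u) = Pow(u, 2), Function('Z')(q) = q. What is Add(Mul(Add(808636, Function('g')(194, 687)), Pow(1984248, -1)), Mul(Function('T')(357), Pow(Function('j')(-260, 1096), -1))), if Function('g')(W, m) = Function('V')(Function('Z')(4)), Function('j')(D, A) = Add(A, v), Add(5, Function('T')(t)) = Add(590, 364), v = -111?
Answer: Rational(669893393, 488621070) ≈ 1.3710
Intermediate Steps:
Function('T')(t) = 949 (Function('T')(t) = Add(-5, Add(590, 364)) = Add(-5, 954) = 949)
Function('j')(D, A) = Add(-111, A) (Function('j')(D, A) = Add(A, -111) = Add(-111, A))
Function('g')(W, m) = 16 (Function('g')(W, m) = Pow(4, 2) = 16)
Add(Mul(Add(808636, Function('g')(194, 687)), Pow(1984248, -1)), Mul(Function('T')(357), Pow(Function('j')(-260, 1096), -1))) = Add(Mul(Add(808636, 16), Pow(1984248, -1)), Mul(949, Pow(Add(-111, 1096), -1))) = Add(Mul(808652, Rational(1, 1984248)), Mul(949, Pow(985, -1))) = Add(Rational(202163, 496062), Mul(949, Rational(1, 985))) = Add(Rational(202163, 496062), Rational(949, 985)) = Rational(669893393, 488621070)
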